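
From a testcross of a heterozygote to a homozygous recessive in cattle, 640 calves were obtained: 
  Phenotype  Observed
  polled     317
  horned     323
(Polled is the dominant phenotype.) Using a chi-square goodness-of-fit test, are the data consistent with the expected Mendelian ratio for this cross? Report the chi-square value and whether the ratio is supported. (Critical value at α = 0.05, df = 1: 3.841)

0.056; consistent

A testcross of a heterozygote (Aa × aa) gives a 1:1 phenotypic ratio.
Total ratio parts = 2. Expected numbers out of 640:
  polled: 640 × 1/2 = 320
  horned: 640 × 1/2 = 320
χ² = Σ (O − E)² / E
  polled: (317 − 320)² / 320 = 0.0281
  horned: (323 − 320)² / 320 = 0.0281
χ² = 0.0281 + 0.0281 = 0.0562 ≈ 0.056
Degrees of freedom = 2 − 1 = 1; critical value at α = 0.05 is 3.841.
Since 0.056 < 3.841, we fail to reject the null hypothesis — the data are consistent with the 1:1 ratio.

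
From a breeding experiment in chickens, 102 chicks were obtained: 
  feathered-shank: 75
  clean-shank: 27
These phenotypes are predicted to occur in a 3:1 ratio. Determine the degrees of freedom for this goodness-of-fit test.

1

A goodness-of-fit test with 2 phenotype classes has df = 2 − 1 = 1.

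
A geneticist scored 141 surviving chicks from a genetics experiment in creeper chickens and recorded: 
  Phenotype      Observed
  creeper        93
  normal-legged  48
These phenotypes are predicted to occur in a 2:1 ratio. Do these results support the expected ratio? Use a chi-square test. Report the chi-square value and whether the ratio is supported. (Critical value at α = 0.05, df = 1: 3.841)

The 2:1 ratio has 3 parts, so with N = 141 the expected counts are:
  creeper: 141 × 2/3 = 94
  normal-legged: 141 × 1/3 = 47
χ² = Σ (O − E)² / E
  creeper: (93 − 94)² / 94 = 0.0106
  normal-legged: (48 − 47)² / 47 = 0.0213
χ² = 0.0106 + 0.0213 = 0.0319 ≈ 0.032
Degrees of freedom = 2 − 1 = 1; critical value at α = 0.05 is 3.841.
Since 0.032 < 3.841, we fail to reject the null hypothesis — the data are consistent with the 2:1 ratio.

0.032; consistent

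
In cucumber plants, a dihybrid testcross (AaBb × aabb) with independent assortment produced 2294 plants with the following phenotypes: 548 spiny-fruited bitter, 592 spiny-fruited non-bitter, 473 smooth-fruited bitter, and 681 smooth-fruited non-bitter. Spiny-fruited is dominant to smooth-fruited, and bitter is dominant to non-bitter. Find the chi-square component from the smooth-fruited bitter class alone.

A dihybrid testcross with independent assortment gives a 1:1:1:1 ratio.
Under the 1:1:1:1 hypothesis (Σ ratio = 4, N = 2294):
  spiny-fruited bitter: 2294 × 1/4 = 573.5
  spiny-fruited non-bitter: 2294 × 1/4 = 573.5
  smooth-fruited bitter: 2294 × 1/4 = 573.5
  smooth-fruited non-bitter: 2294 × 1/4 = 573.5
Contribution of smooth-fruited bitter: (473 − 573.5)² / 573.5 = 17.6116

17.612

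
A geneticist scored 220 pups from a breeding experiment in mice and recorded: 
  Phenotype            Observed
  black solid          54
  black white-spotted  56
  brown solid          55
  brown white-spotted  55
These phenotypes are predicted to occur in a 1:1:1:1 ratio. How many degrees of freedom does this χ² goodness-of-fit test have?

3

A goodness-of-fit test with 4 phenotype classes has df = 4 − 1 = 3.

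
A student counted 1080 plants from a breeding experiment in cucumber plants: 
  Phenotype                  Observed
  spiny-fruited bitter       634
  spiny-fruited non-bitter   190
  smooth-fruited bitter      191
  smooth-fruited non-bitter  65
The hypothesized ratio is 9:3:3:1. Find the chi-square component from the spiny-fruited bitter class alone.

The 9:3:3:1 ratio has 16 parts, so with N = 1080 the expected counts are:
  spiny-fruited bitter: 1080 × 9/16 = 607.5
  spiny-fruited non-bitter: 1080 × 3/16 = 202.5
  smooth-fruited bitter: 1080 × 3/16 = 202.5
  smooth-fruited non-bitter: 1080 × 1/16 = 67.5
Contribution of spiny-fruited bitter: (634 − 607.5)² / 607.5 = 1.1560

1.156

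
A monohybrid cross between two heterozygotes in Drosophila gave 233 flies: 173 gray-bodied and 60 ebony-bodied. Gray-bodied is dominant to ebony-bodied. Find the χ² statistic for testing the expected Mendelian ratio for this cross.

For a monohybrid cross between heterozygotes with complete dominance, the expected phenotypic ratio is 3:1.
Total ratio parts = 4. Expected numbers out of 233:
  gray-bodied: 233 × 3/4 = 174.75
  ebony-bodied: 233 × 1/4 = 58.25
χ² = Σ (O − E)² / E
  gray-bodied: (173 − 174.75)² / 174.75 = 0.0175
  ebony-bodied: (60 − 58.25)² / 58.25 = 0.0526
χ² = 0.0175 + 0.0526 = 0.0701 ≈ 0.070

0.070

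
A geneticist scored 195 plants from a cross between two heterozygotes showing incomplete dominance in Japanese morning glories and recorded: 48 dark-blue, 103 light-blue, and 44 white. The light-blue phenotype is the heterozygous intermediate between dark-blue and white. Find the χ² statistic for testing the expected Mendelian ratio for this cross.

0.785

With incomplete dominance, a heterozygote × heterozygote cross gives a 1:2:1 phenotypic ratio.
Under the 1:2:1 hypothesis (Σ ratio = 4, N = 195):
  dark-blue: 195 × 1/4 = 48.75
  light-blue: 195 × 2/4 = 97.5
  white: 195 × 1/4 = 48.75
χ² = Σ (O − E)² / E
  dark-blue: (48 − 48.75)² / 48.75 = 0.0115
  light-blue: (103 − 97.5)² / 97.5 = 0.3103
  white: (44 − 48.75)² / 48.75 = 0.4628
χ² = 0.0115 + 0.3103 + 0.4628 = 0.7846 ≈ 0.785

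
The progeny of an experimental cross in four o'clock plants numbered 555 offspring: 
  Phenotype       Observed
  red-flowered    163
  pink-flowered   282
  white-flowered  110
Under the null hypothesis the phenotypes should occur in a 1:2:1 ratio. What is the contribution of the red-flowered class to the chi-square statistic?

4.238

Under the 1:2:1 hypothesis (Σ ratio = 4, N = 555):
  red-flowered: 555 × 1/4 = 138.75
  pink-flowered: 555 × 2/4 = 277.5
  white-flowered: 555 × 1/4 = 138.75
Contribution of red-flowered: (163 − 138.75)² / 138.75 = 4.2383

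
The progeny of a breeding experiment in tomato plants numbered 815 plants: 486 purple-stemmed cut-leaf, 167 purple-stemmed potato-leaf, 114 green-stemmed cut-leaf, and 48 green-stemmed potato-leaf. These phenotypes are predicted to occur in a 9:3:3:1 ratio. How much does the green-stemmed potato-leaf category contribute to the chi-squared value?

0.169

The 9:3:3:1 ratio has 16 parts, so with N = 815 the expected counts are:
  purple-stemmed cut-leaf: 815 × 9/16 = 458.4375
  purple-stemmed potato-leaf: 815 × 3/16 = 152.8125
  green-stemmed cut-leaf: 815 × 3/16 = 152.8125
  green-stemmed potato-leaf: 815 × 1/16 = 50.9375
Contribution of green-stemmed potato-leaf: (48 − 50.9375)² / 50.9375 = 0.1694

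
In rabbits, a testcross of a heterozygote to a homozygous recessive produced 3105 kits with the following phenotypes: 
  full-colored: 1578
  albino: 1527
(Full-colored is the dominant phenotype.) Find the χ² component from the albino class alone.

0.419

A testcross of a heterozygote (Aa × aa) gives a 1:1 phenotypic ratio.
Expected counts for N = 3105 under a 1:1 ratio (total parts = 2):
  full-colored: 3105 × 1/2 = 1552.5
  albino: 3105 × 1/2 = 1552.5
Contribution of albino: (1527 − 1552.5)² / 1552.5 = 0.4188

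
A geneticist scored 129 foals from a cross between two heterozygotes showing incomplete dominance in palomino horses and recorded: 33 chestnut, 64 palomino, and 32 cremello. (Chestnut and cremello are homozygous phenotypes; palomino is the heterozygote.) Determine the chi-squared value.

With incomplete dominance, a heterozygote × heterozygote cross gives a 1:2:1 phenotypic ratio.
Under the 1:2:1 hypothesis (Σ ratio = 4, N = 129):
  chestnut: 129 × 1/4 = 32.25
  palomino: 129 × 2/4 = 64.5
  cremello: 129 × 1/4 = 32.25
χ² = Σ (O − E)² / E
  chestnut: (33 − 32.25)² / 32.25 = 0.0174
  palomino: (64 − 64.5)² / 64.5 = 0.0039
  cremello: (32 − 32.25)² / 32.25 = 0.0019
χ² = 0.0174 + 0.0039 + 0.0019 = 0.0232 ≈ 0.023

0.023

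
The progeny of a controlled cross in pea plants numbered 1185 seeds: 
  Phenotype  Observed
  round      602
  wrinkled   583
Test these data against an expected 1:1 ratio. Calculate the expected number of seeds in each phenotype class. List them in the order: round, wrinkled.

The 1:1 ratio has 2 parts, so with N = 1185 the expected counts are:
  round: 1185 × 1/2 = 592.5
  wrinkled: 1185 × 1/2 = 592.5

592.5, 592.5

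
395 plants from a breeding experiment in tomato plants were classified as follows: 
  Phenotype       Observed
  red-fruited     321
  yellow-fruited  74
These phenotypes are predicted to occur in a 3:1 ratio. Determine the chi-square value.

Total ratio parts = 4. Expected numbers out of 395:
  red-fruited: 395 × 3/4 = 296.25
  yellow-fruited: 395 × 1/4 = 98.75
χ² = Σ (O − E)² / E
  red-fruited: (321 − 296.25)² / 296.25 = 2.0677
  yellow-fruited: (74 − 98.75)² / 98.75 = 6.2032
χ² = 2.0677 + 6.2032 = 8.2709 ≈ 8.271

8.271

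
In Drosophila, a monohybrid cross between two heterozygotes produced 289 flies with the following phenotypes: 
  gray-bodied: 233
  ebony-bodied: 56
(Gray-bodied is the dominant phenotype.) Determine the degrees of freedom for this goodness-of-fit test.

1

For a monohybrid cross between heterozygotes with complete dominance, the expected phenotypic ratio is 3:1.
A goodness-of-fit test with 2 phenotype classes has df = 2 − 1 = 1.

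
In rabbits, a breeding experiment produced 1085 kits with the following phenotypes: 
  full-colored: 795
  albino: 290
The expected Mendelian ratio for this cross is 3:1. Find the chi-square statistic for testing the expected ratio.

1.728

The 3:1 ratio has 4 parts, so with N = 1085 the expected counts are:
  full-colored: 1085 × 3/4 = 813.75
  albino: 1085 × 1/4 = 271.25
χ² = Σ (O − E)² / E
  full-colored: (795 − 813.75)² / 813.75 = 0.4320
  albino: (290 − 271.25)² / 271.25 = 1.2961
χ² = 0.4320 + 1.2961 = 1.7281 ≈ 1.728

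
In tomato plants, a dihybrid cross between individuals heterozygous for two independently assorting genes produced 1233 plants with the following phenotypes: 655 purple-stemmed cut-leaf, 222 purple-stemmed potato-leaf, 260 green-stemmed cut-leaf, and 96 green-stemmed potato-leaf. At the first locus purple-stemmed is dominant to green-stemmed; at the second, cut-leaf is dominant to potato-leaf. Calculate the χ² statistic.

10.754

A dihybrid F₂ with independent assortment and complete dominance at both loci gives a 9:3:3:1 phenotypic ratio.
Expected counts for N = 1233 under a 9:3:3:1 ratio (total parts = 16):
  purple-stemmed cut-leaf: 1233 × 9/16 = 693.5625
  purple-stemmed potato-leaf: 1233 × 3/16 = 231.1875
  green-stemmed cut-leaf: 1233 × 3/16 = 231.1875
  green-stemmed potato-leaf: 1233 × 1/16 = 77.0625
χ² = Σ (O − E)² / E
  purple-stemmed cut-leaf: (655 − 693.5625)² / 693.5625 = 2.1441
  purple-stemmed potato-leaf: (222 − 231.1875)² / 231.1875 = 0.3651
  green-stemmed cut-leaf: (260 − 231.1875)² / 231.1875 = 3.5909
  green-stemmed potato-leaf: (96 − 77.0625)² / 77.0625 = 4.6537
χ² = 2.1441 + 0.3651 + 3.5909 + 4.6537 = 10.7538 ≈ 10.754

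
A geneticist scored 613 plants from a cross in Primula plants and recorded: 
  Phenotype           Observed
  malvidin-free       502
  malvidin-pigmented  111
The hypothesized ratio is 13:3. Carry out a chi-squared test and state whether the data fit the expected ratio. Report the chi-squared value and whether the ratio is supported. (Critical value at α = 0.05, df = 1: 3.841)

Expected counts for N = 613 under a 13:3 ratio (total parts = 16):
  malvidin-free: 613 × 13/16 = 498.0625
  malvidin-pigmented: 613 × 3/16 = 114.9375
χ² = Σ (O − E)² / E
  malvidin-free: (502 − 498.0625)² / 498.0625 = 0.0311
  malvidin-pigmented: (111 − 114.9375)² / 114.9375 = 0.1349
χ² = 0.0311 + 0.1349 = 0.166
Degrees of freedom = 2 − 1 = 1; critical value at α = 0.05 is 3.841.
Since 0.166 < 3.841, we fail to reject the null hypothesis — the data are consistent with the 13:3 ratio.

0.166; consistent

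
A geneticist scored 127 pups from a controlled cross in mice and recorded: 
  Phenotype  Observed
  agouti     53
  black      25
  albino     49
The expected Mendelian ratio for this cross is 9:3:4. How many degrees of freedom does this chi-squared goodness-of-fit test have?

A goodness-of-fit test with 3 phenotype classes has df = 3 − 1 = 2.

2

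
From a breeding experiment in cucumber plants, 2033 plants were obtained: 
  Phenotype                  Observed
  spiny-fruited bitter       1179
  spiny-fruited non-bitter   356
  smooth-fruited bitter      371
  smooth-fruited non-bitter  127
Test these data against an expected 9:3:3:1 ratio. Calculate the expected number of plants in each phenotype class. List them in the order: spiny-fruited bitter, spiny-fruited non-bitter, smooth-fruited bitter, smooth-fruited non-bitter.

1143.5625, 381.1875, 381.1875, 127.0625

Expected counts for N = 2033 under a 9:3:3:1 ratio (total parts = 16):
  spiny-fruited bitter: 2033 × 9/16 = 1143.5625
  spiny-fruited non-bitter: 2033 × 3/16 = 381.1875
  smooth-fruited bitter: 2033 × 3/16 = 381.1875
  smooth-fruited non-bitter: 2033 × 1/16 = 127.0625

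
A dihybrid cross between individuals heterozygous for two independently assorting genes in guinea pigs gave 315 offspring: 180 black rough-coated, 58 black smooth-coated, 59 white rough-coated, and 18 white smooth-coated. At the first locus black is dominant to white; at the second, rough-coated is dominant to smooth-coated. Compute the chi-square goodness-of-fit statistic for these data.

0.208

A dihybrid F₂ with independent assortment and complete dominance at both loci gives a 9:3:3:1 phenotypic ratio.
Total ratio parts = 16. Expected numbers out of 315:
  black rough-coated: 315 × 9/16 = 177.1875
  black smooth-coated: 315 × 3/16 = 59.0625
  white rough-coated: 315 × 3/16 = 59.0625
  white smooth-coated: 315 × 1/16 = 19.6875
χ² = Σ (O − E)² / E
  black rough-coated: (180 − 177.1875)² / 177.1875 = 0.0446
  black smooth-coated: (58 − 59.0625)² / 59.0625 = 0.0191
  white rough-coated: (59 − 59.0625)² / 59.0625 = 0.0001
  white smooth-coated: (18 − 19.6875)² / 19.6875 = 0.1446
χ² = 0.0446 + 0.0191 + 0.0001 + 0.1446 = 0.2084 ≈ 0.208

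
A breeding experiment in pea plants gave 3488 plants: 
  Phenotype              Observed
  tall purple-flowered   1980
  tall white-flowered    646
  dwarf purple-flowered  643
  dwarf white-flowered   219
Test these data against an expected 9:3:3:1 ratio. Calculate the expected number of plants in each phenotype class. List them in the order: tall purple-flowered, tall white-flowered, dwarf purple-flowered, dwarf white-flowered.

Expected counts for N = 3488 under a 9:3:3:1 ratio (total parts = 16):
  tall purple-flowered: 3488 × 9/16 = 1962
  tall white-flowered: 3488 × 3/16 = 654
  dwarf purple-flowered: 3488 × 3/16 = 654
  dwarf white-flowered: 3488 × 1/16 = 218

1962, 654, 654, 218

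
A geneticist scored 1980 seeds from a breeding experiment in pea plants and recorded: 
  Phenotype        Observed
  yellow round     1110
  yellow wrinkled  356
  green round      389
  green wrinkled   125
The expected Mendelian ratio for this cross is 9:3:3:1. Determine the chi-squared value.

1.500

Expected counts for N = 1980 under a 9:3:3:1 ratio (total parts = 16):
  yellow round: 1980 × 9/16 = 1113.75
  yellow wrinkled: 1980 × 3/16 = 371.25
  green round: 1980 × 3/16 = 371.25
  green wrinkled: 1980 × 1/16 = 123.75
χ² = Σ (O − E)² / E
  yellow round: (1110 − 1113.75)² / 1113.75 = 0.0126
  yellow wrinkled: (356 − 371.25)² / 371.25 = 0.6264
  green round: (389 − 371.25)² / 371.25 = 0.8487
  green wrinkled: (125 − 123.75)² / 123.75 = 0.0126
χ² = 0.0126 + 0.6264 + 0.8487 + 0.0126 = 1.5003 ≈ 1.500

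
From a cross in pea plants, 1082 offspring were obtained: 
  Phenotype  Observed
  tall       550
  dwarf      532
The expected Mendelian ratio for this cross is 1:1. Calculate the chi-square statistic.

0.299

Under the 1:1 hypothesis (Σ ratio = 2, N = 1082):
  tall: 1082 × 1/2 = 541
  dwarf: 1082 × 1/2 = 541
χ² = Σ (O − E)² / E
  tall: (550 − 541)² / 541 = 0.1497
  dwarf: (532 − 541)² / 541 = 0.1497
χ² = 0.1497 + 0.1497 = 0.2994 ≈ 0.299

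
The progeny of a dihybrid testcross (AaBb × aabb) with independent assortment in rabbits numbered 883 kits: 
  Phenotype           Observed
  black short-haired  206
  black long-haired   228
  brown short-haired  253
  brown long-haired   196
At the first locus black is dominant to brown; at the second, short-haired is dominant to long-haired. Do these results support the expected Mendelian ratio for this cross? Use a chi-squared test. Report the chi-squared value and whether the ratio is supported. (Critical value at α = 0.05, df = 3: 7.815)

8.710; not consistent

A dihybrid testcross with independent assortment gives a 1:1:1:1 ratio.
The 1:1:1:1 ratio has 4 parts, so with N = 883 the expected counts are:
  black short-haired: 883 × 1/4 = 220.75
  black long-haired: 883 × 1/4 = 220.75
  brown short-haired: 883 × 1/4 = 220.75
  brown long-haired: 883 × 1/4 = 220.75
χ² = Σ (O − E)² / E
  black short-haired: (206 − 220.75)² / 220.75 = 0.9856
  black long-haired: (228 − 220.75)² / 220.75 = 0.2381
  brown short-haired: (253 − 220.75)² / 220.75 = 4.7115
  brown long-haired: (196 − 220.75)² / 220.75 = 2.7749
χ² = 0.9856 + 0.2381 + 4.7115 + 2.7749 = 8.7101 ≈ 8.710
Degrees of freedom = 4 − 1 = 3; critical value at α = 0.05 is 7.815.
Since 8.710 > 7.815, we reject the null hypothesis — the data do not fit the 1:1:1:1 ratio.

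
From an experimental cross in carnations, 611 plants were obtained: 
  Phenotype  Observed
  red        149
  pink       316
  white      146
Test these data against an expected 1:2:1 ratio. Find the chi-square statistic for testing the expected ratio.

0.751

Under the 1:2:1 hypothesis (Σ ratio = 4, N = 611):
  red: 611 × 1/4 = 152.75
  pink: 611 × 2/4 = 305.5
  white: 611 × 1/4 = 152.75
χ² = Σ (O − E)² / E
  red: (149 − 152.75)² / 152.75 = 0.0921
  pink: (316 − 305.5)² / 305.5 = 0.3609
  white: (146 − 152.75)² / 152.75 = 0.2983
χ² = 0.0921 + 0.3609 + 0.2983 = 0.7513 ≈ 0.751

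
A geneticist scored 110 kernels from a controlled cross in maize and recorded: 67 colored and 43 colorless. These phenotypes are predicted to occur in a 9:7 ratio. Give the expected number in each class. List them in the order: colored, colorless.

Total ratio parts = 16. Expected numbers out of 110:
  colored: 110 × 9/16 = 61.875
  colorless: 110 × 7/16 = 48.125

61.875, 48.125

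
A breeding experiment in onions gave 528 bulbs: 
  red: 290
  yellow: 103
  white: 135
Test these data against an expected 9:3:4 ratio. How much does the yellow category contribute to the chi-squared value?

Expected counts for N = 528 under a 9:3:4 ratio (total parts = 16):
  red: 528 × 9/16 = 297
  yellow: 528 × 3/16 = 99
  white: 528 × 4/16 = 132
Contribution of yellow: (103 − 99)² / 99 = 0.1616

0.162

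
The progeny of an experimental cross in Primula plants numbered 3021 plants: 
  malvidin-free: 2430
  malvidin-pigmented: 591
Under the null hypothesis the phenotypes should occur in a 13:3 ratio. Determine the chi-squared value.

Total ratio parts = 16. Expected numbers out of 3021:
  malvidin-free: 3021 × 13/16 = 2454.5625
  malvidin-pigmented: 3021 × 3/16 = 566.4375
χ² = Σ (O − E)² / E
  malvidin-free: (2430 − 2454.5625)² / 2454.5625 = 0.2458
  malvidin-pigmented: (591 − 566.4375)² / 566.4375 = 1.0651
χ² = 0.2458 + 1.0651 = 1.3109 ≈ 1.311

1.311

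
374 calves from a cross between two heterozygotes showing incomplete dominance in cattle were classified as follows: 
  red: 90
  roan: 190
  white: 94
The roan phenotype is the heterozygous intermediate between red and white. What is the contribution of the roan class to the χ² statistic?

0.048

With incomplete dominance, a heterozygote × heterozygote cross gives a 1:2:1 phenotypic ratio.
Total ratio parts = 4. Expected numbers out of 374:
  red: 374 × 1/4 = 93.5
  roan: 374 × 2/4 = 187
  white: 374 × 1/4 = 93.5
Contribution of roan: (190 − 187)² / 187 = 0.0481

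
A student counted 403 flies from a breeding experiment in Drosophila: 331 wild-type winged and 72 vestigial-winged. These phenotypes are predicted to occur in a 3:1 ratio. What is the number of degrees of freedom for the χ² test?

A goodness-of-fit test with 2 phenotype classes has df = 2 − 1 = 1.

1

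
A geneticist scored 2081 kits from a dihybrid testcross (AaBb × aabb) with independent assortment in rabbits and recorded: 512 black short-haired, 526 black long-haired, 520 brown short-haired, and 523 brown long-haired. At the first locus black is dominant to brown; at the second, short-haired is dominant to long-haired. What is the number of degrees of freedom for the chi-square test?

A dihybrid testcross with independent assortment gives a 1:1:1:1 ratio.
A goodness-of-fit test with 4 phenotype classes has df = 4 − 1 = 3.

3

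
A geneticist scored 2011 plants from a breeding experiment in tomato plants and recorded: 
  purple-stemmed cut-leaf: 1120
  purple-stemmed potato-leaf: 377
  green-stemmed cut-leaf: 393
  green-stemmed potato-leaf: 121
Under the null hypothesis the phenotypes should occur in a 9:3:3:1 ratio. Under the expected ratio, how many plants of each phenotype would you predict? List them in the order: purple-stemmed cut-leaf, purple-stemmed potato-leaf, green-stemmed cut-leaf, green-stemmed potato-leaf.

Total ratio parts = 16. Expected numbers out of 2011:
  purple-stemmed cut-leaf: 2011 × 9/16 = 1131.1875
  purple-stemmed potato-leaf: 2011 × 3/16 = 377.0625
  green-stemmed cut-leaf: 2011 × 3/16 = 377.0625
  green-stemmed potato-leaf: 2011 × 1/16 = 125.6875

1131.1875, 377.0625, 377.0625, 125.6875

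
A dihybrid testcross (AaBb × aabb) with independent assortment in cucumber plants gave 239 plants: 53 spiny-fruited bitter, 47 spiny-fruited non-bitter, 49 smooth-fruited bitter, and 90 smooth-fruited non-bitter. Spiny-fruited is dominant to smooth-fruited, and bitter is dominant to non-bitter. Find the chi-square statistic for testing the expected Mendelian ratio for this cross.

20.732

A dihybrid testcross with independent assortment gives a 1:1:1:1 ratio.
Expected counts for N = 239 under a 1:1:1:1 ratio (total parts = 4):
  spiny-fruited bitter: 239 × 1/4 = 59.75
  spiny-fruited non-bitter: 239 × 1/4 = 59.75
  smooth-fruited bitter: 239 × 1/4 = 59.75
  smooth-fruited non-bitter: 239 × 1/4 = 59.75
χ² = Σ (O − E)² / E
  spiny-fruited bitter: (53 − 59.75)² / 59.75 = 0.7626
  spiny-fruited non-bitter: (47 − 59.75)² / 59.75 = 2.7207
  smooth-fruited bitter: (49 − 59.75)² / 59.75 = 1.9341
  smooth-fruited non-bitter: (90 − 59.75)² / 59.75 = 15.3149
χ² = 0.7626 + 2.7207 + 1.9341 + 15.3149 = 20.7323 ≈ 20.732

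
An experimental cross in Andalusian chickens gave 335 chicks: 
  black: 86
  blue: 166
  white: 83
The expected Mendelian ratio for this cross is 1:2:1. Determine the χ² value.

0.081

Expected counts for N = 335 under a 1:2:1 ratio (total parts = 4):
  black: 335 × 1/4 = 83.75
  blue: 335 × 2/4 = 167.5
  white: 335 × 1/4 = 83.75
χ² = Σ (O − E)² / E
  black: (86 − 83.75)² / 83.75 = 0.0604
  blue: (166 − 167.5)² / 167.5 = 0.0134
  white: (83 − 83.75)² / 83.75 = 0.0067
χ² = 0.0604 + 0.0134 + 0.0067 = 0.0805 ≈ 0.081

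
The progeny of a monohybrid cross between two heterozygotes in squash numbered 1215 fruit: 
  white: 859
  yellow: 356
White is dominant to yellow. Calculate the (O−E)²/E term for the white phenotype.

2.996

For a monohybrid cross between heterozygotes with complete dominance, the expected phenotypic ratio is 3:1.
Expected counts for N = 1215 under a 3:1 ratio (total parts = 4):
  white: 1215 × 3/4 = 911.25
  yellow: 1215 × 1/4 = 303.75
Contribution of white: (859 − 911.25)² / 911.25 = 2.9960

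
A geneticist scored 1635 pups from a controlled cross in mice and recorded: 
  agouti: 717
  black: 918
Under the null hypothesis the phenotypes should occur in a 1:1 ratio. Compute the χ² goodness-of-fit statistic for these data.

24.710

Expected counts for N = 1635 under a 1:1 ratio (total parts = 2):
  agouti: 1635 × 1/2 = 817.5
  black: 1635 × 1/2 = 817.5
χ² = Σ (O − E)² / E
  agouti: (717 − 817.5)² / 817.5 = 12.3550
  black: (918 − 817.5)² / 817.5 = 12.3550
χ² = 12.3550 + 12.3550 = 24.710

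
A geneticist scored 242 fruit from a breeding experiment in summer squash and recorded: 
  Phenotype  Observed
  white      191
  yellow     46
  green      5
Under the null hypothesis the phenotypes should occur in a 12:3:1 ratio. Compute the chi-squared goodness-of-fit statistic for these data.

7.284

Total ratio parts = 16. Expected numbers out of 242:
  white: 242 × 12/16 = 181.5
  yellow: 242 × 3/16 = 45.375
  green: 242 × 1/16 = 15.125
χ² = Σ (O − E)² / E
  white: (191 − 181.5)² / 181.5 = 0.4972
  yellow: (46 − 45.375)² / 45.375 = 0.0086
  green: (5 − 15.125)² / 15.125 = 6.7779
χ² = 0.4972 + 0.0086 + 6.7779 = 7.2837 ≈ 7.284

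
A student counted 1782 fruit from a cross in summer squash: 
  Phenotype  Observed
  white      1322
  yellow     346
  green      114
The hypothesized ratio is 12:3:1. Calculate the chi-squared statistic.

0.641

The 12:3:1 ratio has 16 parts, so with N = 1782 the expected counts are:
  white: 1782 × 12/16 = 1336.5
  yellow: 1782 × 3/16 = 334.125
  green: 1782 × 1/16 = 111.375
χ² = Σ (O − E)² / E
  white: (1322 − 1336.5)² / 1336.5 = 0.1573
  yellow: (346 − 334.125)² / 334.125 = 0.4220
  green: (114 − 111.375)² / 111.375 = 0.0619
χ² = 0.1573 + 0.4220 + 0.0619 = 0.6412 ≈ 0.641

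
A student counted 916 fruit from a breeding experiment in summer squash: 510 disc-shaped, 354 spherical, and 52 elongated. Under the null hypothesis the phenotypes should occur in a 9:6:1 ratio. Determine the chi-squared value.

0.856

Total ratio parts = 16. Expected numbers out of 916:
  disc-shaped: 916 × 9/16 = 515.25
  spherical: 916 × 6/16 = 343.5
  elongated: 916 × 1/16 = 57.25
χ² = Σ (O − E)² / E
  disc-shaped: (510 − 515.25)² / 515.25 = 0.0535
  spherical: (354 − 343.5)² / 343.5 = 0.3210
  elongated: (52 − 57.25)² / 57.25 = 0.4814
χ² = 0.0535 + 0.3210 + 0.4814 = 0.8559 ≈ 0.856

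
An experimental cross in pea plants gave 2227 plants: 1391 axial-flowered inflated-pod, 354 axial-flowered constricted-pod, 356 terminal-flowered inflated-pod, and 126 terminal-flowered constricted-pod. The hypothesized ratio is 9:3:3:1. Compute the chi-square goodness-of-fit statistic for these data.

Under the 9:3:3:1 hypothesis (Σ ratio = 16, N = 2227):
  axial-flowered inflated-pod: 2227 × 9/16 = 1252.6875
  axial-flowered constricted-pod: 2227 × 3/16 = 417.5625
  terminal-flowered inflated-pod: 2227 × 3/16 = 417.5625
  terminal-flowered constricted-pod: 2227 × 1/16 = 139.1875
χ² = Σ (O − E)² / E
  axial-flowered inflated-pod: (1391 − 1252.6875)² / 1252.6875 = 15.2714
  axial-flowered constricted-pod: (354 − 417.5625)² / 417.5625 = 9.6757
  terminal-flowered inflated-pod: (356 − 417.5625)² / 417.5625 = 9.0763
  terminal-flowered constricted-pod: (126 − 139.1875)² / 139.1875 = 1.2495
χ² = 15.2714 + 9.6757 + 9.0763 + 1.2495 = 35.2729 ≈ 35.273

35.273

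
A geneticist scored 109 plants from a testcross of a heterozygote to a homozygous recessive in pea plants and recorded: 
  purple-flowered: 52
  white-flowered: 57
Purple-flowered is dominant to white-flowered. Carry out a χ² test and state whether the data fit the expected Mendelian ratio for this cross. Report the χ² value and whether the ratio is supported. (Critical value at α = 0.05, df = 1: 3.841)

0.229; consistent

A testcross of a heterozygote (Aa × aa) gives a 1:1 phenotypic ratio.
Under the 1:1 hypothesis (Σ ratio = 2, N = 109):
  purple-flowered: 109 × 1/2 = 54.5
  white-flowered: 109 × 1/2 = 54.5
χ² = Σ (O − E)² / E
  purple-flowered: (52 − 54.5)² / 54.5 = 0.1147
  white-flowered: (57 − 54.5)² / 54.5 = 0.1147
χ² = 0.1147 + 0.1147 = 0.2294 ≈ 0.229
Degrees of freedom = 2 − 1 = 1; critical value at α = 0.05 is 3.841.
Since 0.229 < 3.841, we fail to reject the null hypothesis — the data are consistent with the 1:1 ratio.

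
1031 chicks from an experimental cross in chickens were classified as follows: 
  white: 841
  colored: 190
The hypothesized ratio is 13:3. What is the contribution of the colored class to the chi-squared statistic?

0.057

The 13:3 ratio has 16 parts, so with N = 1031 the expected counts are:
  white: 1031 × 13/16 = 837.6875
  colored: 1031 × 3/16 = 193.3125
Contribution of colored: (190 − 193.3125)² / 193.3125 = 0.0568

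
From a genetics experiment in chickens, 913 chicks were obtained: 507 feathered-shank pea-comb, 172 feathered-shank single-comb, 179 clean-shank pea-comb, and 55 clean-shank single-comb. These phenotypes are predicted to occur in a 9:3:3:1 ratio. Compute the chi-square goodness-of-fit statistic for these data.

0.519

The 9:3:3:1 ratio has 16 parts, so with N = 913 the expected counts are:
  feathered-shank pea-comb: 913 × 9/16 = 513.5625
  feathered-shank single-comb: 913 × 3/16 = 171.1875
  clean-shank pea-comb: 913 × 3/16 = 171.1875
  clean-shank single-comb: 913 × 1/16 = 57.0625
χ² = Σ (O − E)² / E
  feathered-shank pea-comb: (507 − 513.5625)² / 513.5625 = 0.0839
  feathered-shank single-comb: (172 − 171.1875)² / 171.1875 = 0.0039
  clean-shank pea-comb: (179 − 171.1875)² / 171.1875 = 0.3565
  clean-shank single-comb: (55 − 57.0625)² / 57.0625 = 0.0745
χ² = 0.0839 + 0.0039 + 0.3565 + 0.0745 = 0.5188 ≈ 0.519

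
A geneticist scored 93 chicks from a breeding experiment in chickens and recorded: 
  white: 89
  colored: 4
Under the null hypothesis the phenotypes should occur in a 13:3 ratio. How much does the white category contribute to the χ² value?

The 13:3 ratio has 16 parts, so with N = 93 the expected counts are:
  white: 93 × 13/16 = 75.5625
  colored: 93 × 3/16 = 17.4375
Contribution of white: (89 − 75.5625)² / 75.5625 = 2.3896

2.390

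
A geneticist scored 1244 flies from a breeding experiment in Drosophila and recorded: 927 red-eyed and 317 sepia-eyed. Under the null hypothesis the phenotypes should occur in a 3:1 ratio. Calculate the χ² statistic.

0.154

Under the 3:1 hypothesis (Σ ratio = 4, N = 1244):
  red-eyed: 1244 × 3/4 = 933
  sepia-eyed: 1244 × 1/4 = 311
χ² = Σ (O − E)² / E
  red-eyed: (927 − 933)² / 933 = 0.0386
  sepia-eyed: (317 − 311)² / 311 = 0.1158
χ² = 0.0386 + 0.1158 = 0.1544 ≈ 0.154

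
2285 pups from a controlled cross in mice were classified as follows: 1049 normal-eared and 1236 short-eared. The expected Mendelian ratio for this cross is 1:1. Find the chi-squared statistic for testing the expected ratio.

15.304

Total ratio parts = 2. Expected numbers out of 2285:
  normal-eared: 2285 × 1/2 = 1142.5
  short-eared: 2285 × 1/2 = 1142.5
χ² = Σ (O − E)² / E
  normal-eared: (1049 − 1142.5)² / 1142.5 = 7.6519
  short-eared: (1236 − 1142.5)² / 1142.5 = 7.6519
χ² = 7.6519 + 7.6519 = 15.3038 ≈ 15.304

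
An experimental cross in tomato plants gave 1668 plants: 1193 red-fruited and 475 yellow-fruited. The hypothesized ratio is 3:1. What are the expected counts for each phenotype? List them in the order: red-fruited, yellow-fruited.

The 3:1 ratio has 4 parts, so with N = 1668 the expected counts are:
  red-fruited: 1668 × 3/4 = 1251
  yellow-fruited: 1668 × 1/4 = 417

1251, 417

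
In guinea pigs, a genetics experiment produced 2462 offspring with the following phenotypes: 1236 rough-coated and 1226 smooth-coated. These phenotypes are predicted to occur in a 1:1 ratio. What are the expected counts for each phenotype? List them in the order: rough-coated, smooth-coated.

1231, 1231

Total ratio parts = 2. Expected numbers out of 2462:
  rough-coated: 2462 × 1/2 = 1231
  smooth-coated: 2462 × 1/2 = 1231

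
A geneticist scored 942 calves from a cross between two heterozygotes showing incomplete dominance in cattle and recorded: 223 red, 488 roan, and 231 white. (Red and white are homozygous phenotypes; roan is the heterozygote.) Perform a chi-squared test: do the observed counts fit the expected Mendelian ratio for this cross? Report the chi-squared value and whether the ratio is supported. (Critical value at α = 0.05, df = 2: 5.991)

1.363; consistent

With incomplete dominance, a heterozygote × heterozygote cross gives a 1:2:1 phenotypic ratio.
Expected counts for N = 942 under a 1:2:1 ratio (total parts = 4):
  red: 942 × 1/4 = 235.5
  roan: 942 × 2/4 = 471
  white: 942 × 1/4 = 235.5
χ² = Σ (O − E)² / E
  red: (223 − 235.5)² / 235.5 = 0.6635
  roan: (488 − 471)² / 471 = 0.6136
  white: (231 − 235.5)² / 235.5 = 0.0860
χ² = 0.6635 + 0.6136 + 0.0860 = 1.3631 ≈ 1.363
Degrees of freedom = 3 − 1 = 2; critical value at α = 0.05 is 5.991.
Since 1.363 < 5.991, we fail to reject the null hypothesis — the data are consistent with the 1:2:1 ratio.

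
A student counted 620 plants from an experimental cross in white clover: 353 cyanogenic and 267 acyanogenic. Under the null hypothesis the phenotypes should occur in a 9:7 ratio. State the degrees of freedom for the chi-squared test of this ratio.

1

A goodness-of-fit test with 2 phenotype classes has df = 2 − 1 = 1.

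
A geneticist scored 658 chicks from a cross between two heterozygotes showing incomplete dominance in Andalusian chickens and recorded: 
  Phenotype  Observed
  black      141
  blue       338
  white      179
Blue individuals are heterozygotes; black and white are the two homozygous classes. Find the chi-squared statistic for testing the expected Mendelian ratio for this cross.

4.881

With incomplete dominance, a heterozygote × heterozygote cross gives a 1:2:1 phenotypic ratio.
Expected counts for N = 658 under a 1:2:1 ratio (total parts = 4):
  black: 658 × 1/4 = 164.5
  blue: 658 × 2/4 = 329
  white: 658 × 1/4 = 164.5
χ² = Σ (O − E)² / E
  black: (141 − 164.5)² / 164.5 = 3.3571
  blue: (338 − 329)² / 329 = 0.2462
  white: (179 − 164.5)² / 164.5 = 1.2781
χ² = 3.3571 + 0.2462 + 1.2781 = 4.8814 ≈ 4.881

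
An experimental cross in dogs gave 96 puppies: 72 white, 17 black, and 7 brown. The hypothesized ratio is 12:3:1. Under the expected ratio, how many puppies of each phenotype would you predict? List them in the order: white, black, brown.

72, 18, 6

Total ratio parts = 16. Expected numbers out of 96:
  white: 96 × 12/16 = 72
  black: 96 × 3/16 = 18
  brown: 96 × 1/16 = 6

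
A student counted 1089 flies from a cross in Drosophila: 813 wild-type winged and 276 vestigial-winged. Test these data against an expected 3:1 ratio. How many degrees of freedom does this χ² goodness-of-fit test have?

1

A goodness-of-fit test with 2 phenotype classes has df = 2 − 1 = 1.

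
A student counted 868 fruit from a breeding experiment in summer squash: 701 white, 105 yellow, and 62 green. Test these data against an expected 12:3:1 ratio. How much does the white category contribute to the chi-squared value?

3.840

Total ratio parts = 16. Expected numbers out of 868:
  white: 868 × 12/16 = 651
  yellow: 868 × 3/16 = 162.75
  green: 868 × 1/16 = 54.25
Contribution of white: (701 − 651)² / 651 = 3.8402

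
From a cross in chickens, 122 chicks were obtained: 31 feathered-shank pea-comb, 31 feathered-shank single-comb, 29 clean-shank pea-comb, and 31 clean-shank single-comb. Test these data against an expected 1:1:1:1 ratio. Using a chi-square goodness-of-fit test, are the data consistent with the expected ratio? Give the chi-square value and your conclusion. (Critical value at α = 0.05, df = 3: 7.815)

0.098; consistent

Expected counts for N = 122 under a 1:1:1:1 ratio (total parts = 4):
  feathered-shank pea-comb: 122 × 1/4 = 30.5
  feathered-shank single-comb: 122 × 1/4 = 30.5
  clean-shank pea-comb: 122 × 1/4 = 30.5
  clean-shank single-comb: 122 × 1/4 = 30.5
χ² = Σ (O − E)² / E
  feathered-shank pea-comb: (31 − 30.5)² / 30.5 = 0.0082
  feathered-shank single-comb: (31 − 30.5)² / 30.5 = 0.0082
  clean-shank pea-comb: (29 − 30.5)² / 30.5 = 0.0738
  clean-shank single-comb: (31 − 30.5)² / 30.5 = 0.0082
χ² = 0.0082 + 0.0082 + 0.0738 + 0.0082 = 0.0984 ≈ 0.098
Degrees of freedom = 4 − 1 = 3; critical value at α = 0.05 is 7.815.
Since 0.098 < 7.815, we fail to reject the null hypothesis — the data are consistent with the 1:1:1:1 ratio.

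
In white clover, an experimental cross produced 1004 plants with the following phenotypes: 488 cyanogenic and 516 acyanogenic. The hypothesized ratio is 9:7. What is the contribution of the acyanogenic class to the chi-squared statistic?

13.411

Under the 9:7 hypothesis (Σ ratio = 16, N = 1004):
  cyanogenic: 1004 × 9/16 = 564.75
  acyanogenic: 1004 × 7/16 = 439.25
Contribution of acyanogenic: (516 − 439.25)² / 439.25 = 13.4105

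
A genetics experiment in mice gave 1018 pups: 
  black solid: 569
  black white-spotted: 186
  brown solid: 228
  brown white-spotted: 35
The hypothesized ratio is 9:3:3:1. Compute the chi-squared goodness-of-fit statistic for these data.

Expected counts for N = 1018 under a 9:3:3:1 ratio (total parts = 16):
  black solid: 1018 × 9/16 = 572.625
  black white-spotted: 1018 × 3/16 = 190.875
  brown solid: 1018 × 3/16 = 190.875
  brown white-spotted: 1018 × 1/16 = 63.625
χ² = Σ (O − E)² / E
  black solid: (569 − 572.625)² / 572.625 = 0.0229
  black white-spotted: (186 − 190.875)² / 190.875 = 0.1245
  brown solid: (228 − 190.875)² / 190.875 = 7.2208
  brown white-spotted: (35 − 63.625)² / 63.625 = 12.8784
χ² = 0.0229 + 0.1245 + 7.2208 + 12.8784 = 20.2466 ≈ 20.247

20.247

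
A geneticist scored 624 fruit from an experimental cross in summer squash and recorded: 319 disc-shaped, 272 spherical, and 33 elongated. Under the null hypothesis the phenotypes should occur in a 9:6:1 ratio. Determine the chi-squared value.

Total ratio parts = 16. Expected numbers out of 624:
  disc-shaped: 624 × 9/16 = 351
  spherical: 624 × 6/16 = 234
  elongated: 624 × 1/16 = 39
χ² = Σ (O − E)² / E
  disc-shaped: (319 − 351)² / 351 = 2.9174
  spherical: (272 − 234)² / 234 = 6.1709
  elongated: (33 − 39)² / 39 = 0.9231
χ² = 2.9174 + 6.1709 + 0.9231 = 10.0114 ≈ 10.011

10.011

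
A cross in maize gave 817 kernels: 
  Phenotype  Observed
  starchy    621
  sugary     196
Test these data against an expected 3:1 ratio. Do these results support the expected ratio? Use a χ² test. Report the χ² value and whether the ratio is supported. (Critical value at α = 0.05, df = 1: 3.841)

Total ratio parts = 4. Expected numbers out of 817:
  starchy: 817 × 3/4 = 612.75
  sugary: 817 × 1/4 = 204.25
χ² = Σ (O − E)² / E
  starchy: (621 − 612.75)² / 612.75 = 0.1111
  sugary: (196 − 204.25)² / 204.25 = 0.3332
χ² = 0.1111 + 0.3332 = 0.4443 ≈ 0.444
Degrees of freedom = 2 − 1 = 1; critical value at α = 0.05 is 3.841.
Since 0.444 < 3.841, we fail to reject the null hypothesis — the data are consistent with the 3:1 ratio.

0.444; consistent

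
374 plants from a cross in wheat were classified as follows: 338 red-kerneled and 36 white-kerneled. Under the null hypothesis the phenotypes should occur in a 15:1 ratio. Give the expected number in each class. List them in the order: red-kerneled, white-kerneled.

Expected counts for N = 374 under a 15:1 ratio (total parts = 16):
  red-kerneled: 374 × 15/16 = 350.625
  white-kerneled: 374 × 1/16 = 23.375

350.625, 23.375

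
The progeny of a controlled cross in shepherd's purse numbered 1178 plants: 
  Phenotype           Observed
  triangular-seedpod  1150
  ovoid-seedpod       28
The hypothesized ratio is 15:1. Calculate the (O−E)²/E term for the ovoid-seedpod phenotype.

28.274

Expected counts for N = 1178 under a 15:1 ratio (total parts = 16):
  triangular-seedpod: 1178 × 15/16 = 1104.375
  ovoid-seedpod: 1178 × 1/16 = 73.625
Contribution of ovoid-seedpod: (28 − 73.625)² / 73.625 = 28.2736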